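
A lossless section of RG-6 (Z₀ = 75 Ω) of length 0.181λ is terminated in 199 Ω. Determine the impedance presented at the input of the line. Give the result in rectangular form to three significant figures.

βl = 2π × 0.181 = 65.2°
tan(βl) = tan(65.2°) = 2.16
Z_in = Z_0·(Z_L + jZ_0·tanβl)/(Z_0 + jZ_L·tanβl)
     = 75·(199 + j162)/(75 + j430)

Z_in ≈ 33.3 − j28.9 Ω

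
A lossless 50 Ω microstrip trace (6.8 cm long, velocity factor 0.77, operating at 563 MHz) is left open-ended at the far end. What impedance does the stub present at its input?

λ = v/f = 0.77·c / 563 MHz = 0.41 m
βl = 2π·l/λ = 2π × 0.166 = 59.7°
tan(βl) = 1.71
For an open-ended stub, Z_in = −jZ_0·cot(βl) = −jZ_0/tan(βl)

Z_in ≈ −j29.3 Ω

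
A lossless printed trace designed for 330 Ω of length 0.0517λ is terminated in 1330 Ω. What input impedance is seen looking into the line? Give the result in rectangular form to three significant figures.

βl = 2π × 0.0517 = 18.6°
tan(βl) = tan(18.6°) = 0.337
Z_in = Z_0·(Z_L + jZ_0·tanβl)/(Z_0 + jZ_L·tanβl)
     = 330·(1330 + j111)/(330 + j448)

Z_in ≈ 521 − j596 Ω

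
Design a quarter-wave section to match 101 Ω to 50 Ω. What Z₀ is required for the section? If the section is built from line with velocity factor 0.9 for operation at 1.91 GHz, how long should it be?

Z_qwt ≈ 71.1 Ω; length ≈ 3.53 cm

Z_qwt = √(Z_0·R_L) = √(50 × 101) = √5050
λ = 0.9·c/f = 0.141 m, so l = λ/4 = 0.0353 m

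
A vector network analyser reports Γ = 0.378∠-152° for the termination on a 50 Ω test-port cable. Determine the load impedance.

Z_L ≈ 23.7 − j9.8 Ω

Z_L = Z_0·(1 + Γ)/(1 − Γ) = 50·(0.666 − j0.177)/(1.33 + j0.177)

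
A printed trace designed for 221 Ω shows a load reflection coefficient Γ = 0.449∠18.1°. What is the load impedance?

Z_L ≈ 507 + j177 Ω

Z_L = Z_0·(1 + Γ)/(1 − Γ) = 221·(1.43 + j0.139)/(0.573 − j0.139)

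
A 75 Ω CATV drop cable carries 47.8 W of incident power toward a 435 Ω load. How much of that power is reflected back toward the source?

P_reflected ≈ 23.8 W

Γ = (435 − 75)/(435 + 75) = 0.706
|Γ|² = 0.498
P_refl = |Γ|²·P_inc = 23.8 W, P_del = (1 − |Γ|²)·P_inc = 24 W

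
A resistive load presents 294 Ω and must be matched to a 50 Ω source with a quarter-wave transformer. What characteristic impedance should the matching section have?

Z_qwt ≈ 121 Ω

Z_qwt = √(Z_0·R_L) = √(50 × 294) = √14700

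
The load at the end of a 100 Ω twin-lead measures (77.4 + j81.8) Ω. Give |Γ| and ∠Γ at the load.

Γ ≈ 0.434 ∠ 80.7°

Γ = (Z_L − Z_0)/(Z_L + Z_0) = (-22.6 + j81.8)/(177.4 + j81.8)
|Γ| = 84.9/195 = 0.434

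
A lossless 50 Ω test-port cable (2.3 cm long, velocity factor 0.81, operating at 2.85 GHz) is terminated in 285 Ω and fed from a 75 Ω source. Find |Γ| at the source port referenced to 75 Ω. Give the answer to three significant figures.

|Γ| ≈ 0.789

λ = v/f = 0.81·c / 2.85 GHz = 0.0853 m
βl = 2π·l/λ = 2π × 0.27 = 97.1°
tan(βl) = -8.02
Z_in = Z_0·(Z_L + jZ_0·tanβl)/(Z_0 + jZ_L·tanβl) = 8.9 + j6.04 Ω
Γ_s = (Z_in − Z_s)/(Z_in + Z_s) = (-66.1 + j6.04)/(83.9 + j6.04), |Γ_s| = 0.789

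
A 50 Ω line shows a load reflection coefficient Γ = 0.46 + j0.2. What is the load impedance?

Z_L = Z_0·(1 + Γ)/(1 − Γ) = 50·(1.46 + j0.2)/(0.54 − j0.2)

Z_L ≈ 113 + j60.3 Ω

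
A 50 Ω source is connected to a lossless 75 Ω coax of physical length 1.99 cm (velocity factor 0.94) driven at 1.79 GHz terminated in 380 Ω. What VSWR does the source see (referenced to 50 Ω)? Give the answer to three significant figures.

VSWR ≈ 5.49

λ = v/f = 0.94·c / 1.79 GHz = 0.158 m
βl = 2π·l/λ = 2π × 0.126 = 45.5°
tan(βl) = 1.02
Z_in = Z_0·(Z_L + jZ_0·tanβl)/(Z_0 + jZ_L·tanβl) = 28.1 − j68.3 Ω
Γ_s = (Z_in − Z_s)/(Z_in + Z_s) = (-21.9 − j68.3)/(78.1 − j68.3), |Γ_s| = 0.692
VSWR = (1 + |Γ_s|)/(1 − |Γ_s|)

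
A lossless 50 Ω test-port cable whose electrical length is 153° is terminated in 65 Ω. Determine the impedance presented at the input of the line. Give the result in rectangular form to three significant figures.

Z_in ≈ 56.9 + j12.2 Ω

tan(βl) = tan(153°) = -0.51
Z_in = Z_0·(Z_L + jZ_0·tanβl)/(Z_0 + jZ_L·tanβl)
     = 50·(65 − j25.5)/(50 − j33.1)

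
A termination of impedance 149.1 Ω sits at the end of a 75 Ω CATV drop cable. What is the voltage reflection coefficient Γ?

Γ = 0.331

Γ = (Z_L − Z_0)/(Z_L + Z_0) = (149.1 − 75)/(149.1 + 75) = 74.1/224.1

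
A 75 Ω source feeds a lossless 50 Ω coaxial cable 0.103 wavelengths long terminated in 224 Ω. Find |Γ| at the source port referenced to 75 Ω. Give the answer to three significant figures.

βl = 2π × 0.103 = 37.1°
tan(βl) = 0.756
Z_in = Z_0·(Z_L + jZ_0·tanβl)/(Z_0 + jZ_L·tanβl) = 28.2 − j57.8 Ω
Γ_s = (Z_in − Z_s)/(Z_in + Z_s) = (-46.8 − j57.8)/(103 − j57.8), |Γ_s| = 0.628

|Γ| ≈ 0.628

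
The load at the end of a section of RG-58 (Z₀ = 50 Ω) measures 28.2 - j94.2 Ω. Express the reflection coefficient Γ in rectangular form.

Γ ≈ 0.478 − j0.628

Γ = (Z_L − Z_0)/(Z_L + Z_0) = (-21.8 − j94.2)/(78.2 − j94.2)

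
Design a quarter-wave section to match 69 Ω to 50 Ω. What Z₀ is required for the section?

Z_qwt = √(Z_0·R_L) = √(50 × 69) = √3450

Z_qwt ≈ 58.7 Ω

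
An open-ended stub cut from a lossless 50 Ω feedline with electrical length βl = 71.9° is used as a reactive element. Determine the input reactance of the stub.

X_in ≈ -16.3 Ω (capacitive)

tan(βl) = 3.06
For an open-ended stub, Z_in = −jZ_0·cot(βl) = −jZ_0/tan(βl)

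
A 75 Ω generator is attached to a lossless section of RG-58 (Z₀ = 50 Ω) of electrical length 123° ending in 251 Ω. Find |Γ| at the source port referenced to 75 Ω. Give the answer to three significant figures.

tan(βl) = -1.54
Z_in = Z_0·(Z_L + jZ_0·tanβl)/(Z_0 + jZ_L·tanβl) = 13.9 + j30.7 Ω
Γ_s = (Z_in − Z_s)/(Z_in + Z_s) = (-61.1 + j30.7)/(88.9 + j30.7), |Γ_s| = 0.727

|Γ| ≈ 0.727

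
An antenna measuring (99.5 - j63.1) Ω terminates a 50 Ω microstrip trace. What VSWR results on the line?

Γ = (Z_L − Z_0)/(Z_L + Z_0) = (49.5 − j63.1)/(149.5 − j63.1)
|Γ| = 80.2/162 = 0.494
VSWR = (1 + |Γ|)/(1 − |Γ|) = 1.49/0.506

VSWR ≈ 2.95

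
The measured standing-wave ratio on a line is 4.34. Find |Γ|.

|Γ| ≈ 0.625

|Γ| = (S − 1)/(S + 1) = (4.34 − 1)/(4.34 + 1) = 3.34/5.34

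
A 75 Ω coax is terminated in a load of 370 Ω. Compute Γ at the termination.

Γ = 0.663

Γ = (Z_L − Z_0)/(Z_L + Z_0) = (370 − 75)/(370 + 75) = 295/445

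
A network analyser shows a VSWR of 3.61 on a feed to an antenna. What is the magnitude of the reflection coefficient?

|Γ| = (S − 1)/(S + 1) = (3.61 − 1)/(3.61 + 1) = 2.61/4.61

|Γ| ≈ 0.566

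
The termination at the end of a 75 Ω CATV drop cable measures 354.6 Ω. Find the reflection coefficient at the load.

Γ = (Z_L − Z_0)/(Z_L + Z_0) = (354.6 − 75)/(354.6 + 75) = 279.6/429.6

Γ = 0.651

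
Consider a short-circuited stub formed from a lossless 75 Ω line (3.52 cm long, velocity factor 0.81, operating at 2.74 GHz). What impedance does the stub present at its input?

Z_in ≈ −j56.8 Ω

λ = v/f = 0.81·c / 2.74 GHz = 0.0887 m
βl = 2π·l/λ = 2π × 0.397 = 143°
tan(βl) = -0.757
For a short-circuited stub, Z_in = jZ_0·tan(βl)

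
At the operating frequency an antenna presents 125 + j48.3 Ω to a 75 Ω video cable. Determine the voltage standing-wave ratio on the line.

Γ = (Z_L − Z_0)/(Z_L + Z_0) = (50 + j48.3)/(200 + j48.3)
|Γ| = 69.5/206 = 0.338
VSWR = (1 + |Γ|)/(1 − |Γ|) = 1.34/0.662

VSWR ≈ 2.02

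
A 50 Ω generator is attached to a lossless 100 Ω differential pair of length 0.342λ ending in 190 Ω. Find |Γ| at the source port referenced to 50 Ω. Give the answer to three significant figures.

βl = 2π × 0.342 = 123°
tan(βl) = -1.53
Z_in = Z_0·(Z_L + jZ_0·tanβl)/(Z_0 + jZ_L·tanβl) = 67.1 + j42.2 Ω
Γ_s = (Z_in − Z_s)/(Z_in + Z_s) = (17.1 + j42.2)/(117 + j42.2), |Γ_s| = 0.366

|Γ| ≈ 0.366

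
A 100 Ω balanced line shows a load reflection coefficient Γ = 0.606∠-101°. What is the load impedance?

Z_L = Z_0·(1 + Γ)/(1 − Γ) = 100·(0.884 − j0.595)/(1.12 + j0.595)

Z_L ≈ 39.6 − j74.4 Ω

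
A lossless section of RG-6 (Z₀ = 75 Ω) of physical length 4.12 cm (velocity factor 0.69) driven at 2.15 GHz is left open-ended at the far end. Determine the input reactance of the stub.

X_in ≈ 154 Ω (inductive)

λ = v/f = 0.69·c / 2.15 GHz = 0.0963 m
βl = 2π·l/λ = 2π × 0.428 = 154°
tan(βl) = -0.487
For an open-ended stub, Z_in = −jZ_0·cot(βl) = −jZ_0/tan(βl)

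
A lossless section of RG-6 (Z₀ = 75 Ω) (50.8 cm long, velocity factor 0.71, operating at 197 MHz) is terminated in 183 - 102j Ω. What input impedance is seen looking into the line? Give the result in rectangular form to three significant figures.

Z_in ≈ 248 − j0.501 Ω

λ = v/f = 0.71·c / 197 MHz = 1.08 m
βl = 2π·l/λ = 2π × 0.47 = 169°
tan(βl) = tan(169°) = -0.192
Z_in = Z_0·(Z_L + jZ_0·tanβl)/(Z_0 + jZ_L·tanβl)
     = 75·(183 − j116)/(55.4 − j35.1)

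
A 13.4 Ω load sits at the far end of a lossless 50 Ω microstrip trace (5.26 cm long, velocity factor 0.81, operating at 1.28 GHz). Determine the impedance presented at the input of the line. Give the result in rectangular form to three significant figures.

Z_in ≈ 136 − j78.7 Ω

λ = v/f = 0.81·c / 1.28 GHz = 0.19 m
βl = 2π·l/λ = 2π × 0.277 = 99.7°
tan(βl) = tan(99.7°) = -5.82
Z_in = Z_0·(Z_L + jZ_0·tanβl)/(Z_0 + jZ_L·tanβl)
     = 50·(13.4 − j291)/(50 − j78)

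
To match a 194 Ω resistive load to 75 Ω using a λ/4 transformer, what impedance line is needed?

Z_qwt ≈ 121 Ω

Z_qwt = √(Z_0·R_L) = √(75 × 194) = √14550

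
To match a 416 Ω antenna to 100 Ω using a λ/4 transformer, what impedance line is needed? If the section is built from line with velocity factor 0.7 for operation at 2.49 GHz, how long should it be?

Z_qwt ≈ 204 Ω; length ≈ 2.11 cm

Z_qwt = √(Z_0·R_L) = √(100 × 416) = √41600
λ = 0.7·c/f = 0.0843 m, so l = λ/4 = 0.0211 m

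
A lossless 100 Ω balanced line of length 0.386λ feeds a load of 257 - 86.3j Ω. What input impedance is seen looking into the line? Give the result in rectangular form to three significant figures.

Z_in ≈ 89.2 + j105 Ω

βl = 2π × 0.386 = 139°
tan(βl) = tan(139°) = -0.871
Z_in = Z_0·(Z_L + jZ_0·tanβl)/(Z_0 + jZ_L·tanβl)
     = 100·(257 − j173)/(24.9 − j224)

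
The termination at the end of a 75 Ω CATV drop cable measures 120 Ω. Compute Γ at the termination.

Γ = (Z_L − Z_0)/(Z_L + Z_0) = (120 − 75)/(120 + 75) = 45/195

Γ = 0.231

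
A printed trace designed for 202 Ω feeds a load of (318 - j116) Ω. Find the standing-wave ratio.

VSWR ≈ 1.89

Γ = (Z_L − Z_0)/(Z_L + Z_0) = (116 − j116)/(520 − j116)
|Γ| = 164/533 = 0.308
VSWR = (1 + |Γ|)/(1 − |Γ|) = 1.31/0.692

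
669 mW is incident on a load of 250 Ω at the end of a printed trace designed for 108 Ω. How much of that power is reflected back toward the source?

P_reflected ≈ 105 mW

Γ = (250 − 108)/(250 + 108) = 0.397
|Γ|² = 0.157
P_refl = |Γ|²·P_inc = 105 mW, P_del = (1 − |Γ|²)·P_inc = 564 mW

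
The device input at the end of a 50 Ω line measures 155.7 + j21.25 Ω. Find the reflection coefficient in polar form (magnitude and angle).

Γ ≈ 0.521 ∠ 5.47°

Γ = (Z_L − Z_0)/(Z_L + Z_0) = (105.7 + j21.25)/(205.7 + j21.25)
|Γ| = 108/207 = 0.521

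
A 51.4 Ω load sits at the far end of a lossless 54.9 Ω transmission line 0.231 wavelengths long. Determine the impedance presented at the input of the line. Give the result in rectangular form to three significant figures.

Z_in ≈ 58.5 + j0.912 Ω

βl = 2π × 0.231 = 83.2°
tan(βl) = tan(83.2°) = 8.34
Z_in = Z_0·(Z_L + jZ_0·tanβl)/(Z_0 + jZ_L·tanβl)
     = 54.9·(51.4 + j458)/(54.9 + j429)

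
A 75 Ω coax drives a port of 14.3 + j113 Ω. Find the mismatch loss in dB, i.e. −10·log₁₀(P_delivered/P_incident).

Γ = (-60.7 + j113)/(89.3 + j113), |Γ| = 0.891
|Γ|² = 0.793, so P_del/P_inc = 1 − |Γ|² = 0.207
ML = −10·log₁₀(1 − |Γ|²)

mismatch loss ≈ 6.84 dB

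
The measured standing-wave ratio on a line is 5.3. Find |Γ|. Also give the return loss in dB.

|Γ| ≈ 0.683; return loss ≈ 3.32 dB

|Γ| = (S − 1)/(S + 1) = (5.3 − 1)/(5.3 + 1) = 4.3/6.3
RL = −20·log₁₀|Γ| = −20·log₁₀(0.683)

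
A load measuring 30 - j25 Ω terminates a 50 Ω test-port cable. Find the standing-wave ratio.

VSWR ≈ 2.24

Γ = (Z_L − Z_0)/(Z_L + Z_0) = (-20 − j25)/(80 − j25)
|Γ| = 32/83.8 = 0.382
VSWR = (1 + |Γ|)/(1 − |Γ|) = 1.38/0.618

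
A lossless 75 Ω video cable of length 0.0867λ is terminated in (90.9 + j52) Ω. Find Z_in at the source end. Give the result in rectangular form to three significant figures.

Z_in ≈ 142 − j11.7 Ω

βl = 2π × 0.0867 = 31.2°
tan(βl) = tan(31.2°) = 0.606
Z_in = Z_0·(Z_L + jZ_0·tanβl)/(Z_0 + jZ_L·tanβl)
     = 75·(90.9 + j97.4)/(43.5 + j55.1)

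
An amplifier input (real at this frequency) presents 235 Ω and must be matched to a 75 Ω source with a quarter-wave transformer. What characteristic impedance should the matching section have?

Z_qwt = √(Z_0·R_L) = √(75 × 235) = √17620

Z_qwt ≈ 133 Ω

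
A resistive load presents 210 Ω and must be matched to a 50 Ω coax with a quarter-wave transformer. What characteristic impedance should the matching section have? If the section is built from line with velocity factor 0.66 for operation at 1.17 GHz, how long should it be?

Z_qwt ≈ 102 Ω; length ≈ 4.23 cm

Z_qwt = √(Z_0·R_L) = √(50 × 210) = √10500
λ = 0.66·c/f = 0.169 m, so l = λ/4 = 0.0423 m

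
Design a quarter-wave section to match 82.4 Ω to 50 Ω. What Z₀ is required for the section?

Z_qwt ≈ 64.2 Ω

Z_qwt = √(Z_0·R_L) = √(50 × 82.4) = √4120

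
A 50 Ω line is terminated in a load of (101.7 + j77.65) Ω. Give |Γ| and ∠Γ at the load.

Γ = (Z_L − Z_0)/(Z_L + Z_0) = (51.7 + j77.65)/(151.7 + j77.65)
|Γ| = 93.3/170 = 0.547

Γ ≈ 0.547 ∠ 29.2°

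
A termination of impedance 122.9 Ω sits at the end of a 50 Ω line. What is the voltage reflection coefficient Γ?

Γ = 0.422

Γ = (Z_L − Z_0)/(Z_L + Z_0) = (122.9 − 50)/(122.9 + 50) = 72.9/172.9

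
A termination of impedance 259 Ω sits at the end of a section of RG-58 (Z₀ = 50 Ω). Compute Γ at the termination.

Γ = 0.676

Γ = (Z_L − Z_0)/(Z_L + Z_0) = (259 − 50)/(259 + 50) = 209/309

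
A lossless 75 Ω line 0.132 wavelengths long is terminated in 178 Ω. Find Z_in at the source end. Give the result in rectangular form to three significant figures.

Z_in ≈ 50.6 − j49.2 Ω

βl = 2π × 0.132 = 47.5°
tan(βl) = tan(47.5°) = 1.09
Z_in = Z_0·(Z_L + jZ_0·tanβl)/(Z_0 + jZ_L·tanβl)
     = 75·(178 + j81.9)/(75 + j194)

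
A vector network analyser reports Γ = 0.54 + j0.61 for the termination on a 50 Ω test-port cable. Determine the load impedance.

Z_L = Z_0·(1 + Γ)/(1 − Γ) = 50·(1.54 + j0.61)/(0.46 − j0.61)

Z_L ≈ 28.8 + j105 Ω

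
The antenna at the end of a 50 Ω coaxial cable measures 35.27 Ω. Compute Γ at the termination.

Γ = -0.173

Γ = (Z_L − Z_0)/(Z_L + Z_0) = (35.27 − 50)/(35.27 + 50) = -14.73/85.27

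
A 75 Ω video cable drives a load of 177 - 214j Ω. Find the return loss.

Γ = (102 − j214)/(252 − j214), |Γ| = 0.717
RL = −20·log₁₀|Γ| = −20·log₁₀(0.717)

RL ≈ 2.89 dB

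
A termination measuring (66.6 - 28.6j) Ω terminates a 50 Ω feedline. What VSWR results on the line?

Γ = (Z_L − Z_0)/(Z_L + Z_0) = (16.6 − j28.6)/(116.6 − j28.6)
|Γ| = 33.1/120 = 0.275
VSWR = (1 + |Γ|)/(1 − |Γ|) = 1.28/0.725

VSWR ≈ 1.76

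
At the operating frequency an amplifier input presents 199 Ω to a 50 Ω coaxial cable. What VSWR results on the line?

For a purely resistive load, VSWR = R_L/Z_0 or Z_0/R_L (whichever > 1) = 199/50

VSWR ≈ 3.98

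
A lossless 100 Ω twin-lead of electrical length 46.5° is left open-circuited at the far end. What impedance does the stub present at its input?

tan(βl) = 1.05
For an open-circuited stub, Z_in = −jZ_0·cot(βl) = −jZ_0/tan(βl)

Z_in ≈ −j94.9 Ω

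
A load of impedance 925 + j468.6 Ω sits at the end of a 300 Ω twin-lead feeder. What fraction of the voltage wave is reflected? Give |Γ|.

Γ = (Z_L − Z_0)/(Z_L + Z_0) = (625 + j468.6)/(1225 + j468.6)
|Γ| = 781/1310

|Γ| ≈ 0.596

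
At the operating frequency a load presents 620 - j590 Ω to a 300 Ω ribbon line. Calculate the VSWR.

VSWR ≈ 4.18

Γ = (Z_L − Z_0)/(Z_L + Z_0) = (320 − j590)/(920 − j590)
|Γ| = 671/1090 = 0.614
VSWR = (1 + |Γ|)/(1 − |Γ|) = 1.61/0.386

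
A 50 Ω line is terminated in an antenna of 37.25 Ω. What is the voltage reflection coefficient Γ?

Γ = (Z_L − Z_0)/(Z_L + Z_0) = (37.25 − 50)/(37.25 + 50) = -12.75/87.25

Γ = -0.146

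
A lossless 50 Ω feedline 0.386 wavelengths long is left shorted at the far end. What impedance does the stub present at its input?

Z_in ≈ −j43.5 Ω

βl = 2π × 0.386 = 139°
tan(βl) = -0.871
For a shorted stub, Z_in = jZ_0·tan(βl)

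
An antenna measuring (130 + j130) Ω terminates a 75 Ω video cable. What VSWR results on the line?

VSWR ≈ 3.78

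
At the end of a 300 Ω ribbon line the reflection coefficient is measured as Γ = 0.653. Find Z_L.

Z_L ≈ 1430 Ω

Z_L = Z_0·(1 + Γ)/(1 − Γ) = 300·(1.65)/(0.347)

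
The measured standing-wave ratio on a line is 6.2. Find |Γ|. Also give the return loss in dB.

|Γ| ≈ 0.722; return loss ≈ 2.83 dB

|Γ| = (S − 1)/(S + 1) = (6.2 − 1)/(6.2 + 1) = 5.2/7.2
RL = −20·log₁₀|Γ| = −20·log₁₀(0.722)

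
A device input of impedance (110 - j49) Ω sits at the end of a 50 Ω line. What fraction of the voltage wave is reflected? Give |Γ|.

Γ = (Z_L − Z_0)/(Z_L + Z_0) = (60 − j49)/(160 − j49)
|Γ| = 77.5/167

|Γ| ≈ 0.463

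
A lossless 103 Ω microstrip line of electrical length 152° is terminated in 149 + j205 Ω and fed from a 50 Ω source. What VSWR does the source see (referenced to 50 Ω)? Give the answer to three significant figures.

VSWR ≈ 5.77

tan(βl) = -0.532
Z_in = Z_0·(Z_L + jZ_0·tanβl)/(Z_0 + jZ_L·tanβl) = 39.6 + j87.8 Ω
Γ_s = (Z_in − Z_s)/(Z_in + Z_s) = (-10.4 + j87.8)/(89.6 + j87.8), |Γ_s| = 0.705
VSWR = (1 + |Γ_s|)/(1 − |Γ_s|)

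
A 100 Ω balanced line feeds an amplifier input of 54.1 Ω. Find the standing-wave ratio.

VSWR ≈ 1.85

For a purely resistive load, VSWR = R_L/Z_0 or Z_0/R_L (whichever > 1) = 100/54.1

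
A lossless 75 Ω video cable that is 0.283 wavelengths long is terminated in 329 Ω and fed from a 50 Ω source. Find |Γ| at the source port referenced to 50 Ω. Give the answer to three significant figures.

|Γ| ≈ 0.511

βl = 2π × 0.283 = 102°
tan(βl) = -4.75
Z_in = Z_0·(Z_L + jZ_0·tanβl)/(Z_0 + jZ_L·tanβl) = 17.8 + j14.9 Ω
Γ_s = (Z_in − Z_s)/(Z_in + Z_s) = (-32.2 + j14.9)/(67.8 + j14.9), |Γ_s| = 0.511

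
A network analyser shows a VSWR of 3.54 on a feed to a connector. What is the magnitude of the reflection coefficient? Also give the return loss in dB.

|Γ| = (S − 1)/(S + 1) = (3.54 − 1)/(3.54 + 1) = 2.54/4.54
RL = −20·log₁₀|Γ| = −20·log₁₀(0.559)

|Γ| ≈ 0.559; return loss ≈ 5.04 dB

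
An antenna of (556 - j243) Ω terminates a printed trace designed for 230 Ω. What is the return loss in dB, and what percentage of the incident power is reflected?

RL ≈ 6.12 dB; 24.4% of incident power reflected

Γ = (326 − j243)/(786 − j243), |Γ| = 0.494
RL = −20·log₁₀(0.494) = 6.12 dB
P_refl/P_inc = |Γ|² = 0.244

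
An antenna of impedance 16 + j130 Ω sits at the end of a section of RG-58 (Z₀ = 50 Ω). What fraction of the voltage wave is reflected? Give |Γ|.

Γ = (Z_L − Z_0)/(Z_L + Z_0) = (-34 + j130)/(66 + j130)
|Γ| = 134/146

|Γ| ≈ 0.922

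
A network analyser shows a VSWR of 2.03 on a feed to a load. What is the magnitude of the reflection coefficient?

|Γ| = (S − 1)/(S + 1) = (2.03 − 1)/(2.03 + 1) = 1.03/3.03

|Γ| ≈ 0.34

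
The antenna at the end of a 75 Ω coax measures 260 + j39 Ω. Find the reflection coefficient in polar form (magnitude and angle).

Γ = (Z_L − Z_0)/(Z_L + Z_0) = (185 + j39)/(335 + j39)
|Γ| = 189/337 = 0.561

Γ ≈ 0.561 ∠ 5.26°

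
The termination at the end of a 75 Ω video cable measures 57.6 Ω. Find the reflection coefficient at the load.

Γ = -0.131

Γ = (Z_L − Z_0)/(Z_L + Z_0) = (57.6 − 75)/(57.6 + 75) = -17.4/132.6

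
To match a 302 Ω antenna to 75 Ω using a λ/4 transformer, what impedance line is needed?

Z_qwt ≈ 150 Ω

Z_qwt = √(Z_0·R_L) = √(75 × 302) = √22650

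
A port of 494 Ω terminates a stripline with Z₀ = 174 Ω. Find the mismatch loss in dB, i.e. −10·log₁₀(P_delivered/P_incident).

Γ = (494 − 174)/(494 + 174) = 0.479
|Γ|² = 0.229, so P_del/P_inc = 1 − |Γ|² = 0.771
ML = −10·log₁₀(1 − |Γ|²)

mismatch loss ≈ 1.13 dB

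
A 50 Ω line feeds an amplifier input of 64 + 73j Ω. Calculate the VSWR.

Γ = (Z_L − Z_0)/(Z_L + Z_0) = (14 + j73)/(114 + j73)
|Γ| = 74.3/135 = 0.549
VSWR = (1 + |Γ|)/(1 − |Γ|) = 1.55/0.451

VSWR ≈ 3.44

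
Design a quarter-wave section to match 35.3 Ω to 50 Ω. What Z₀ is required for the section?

Z_qwt ≈ 42 Ω

Z_qwt = √(Z_0·R_L) = √(50 × 35.3) = √1765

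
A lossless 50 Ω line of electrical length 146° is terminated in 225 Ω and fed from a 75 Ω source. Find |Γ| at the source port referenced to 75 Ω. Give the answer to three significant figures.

tan(βl) = -0.675
Z_in = Z_0·(Z_L + jZ_0·tanβl)/(Z_0 + jZ_L·tanβl) = 32.1 + j63.6 Ω
Γ_s = (Z_in − Z_s)/(Z_in + Z_s) = (-42.9 + j63.6)/(107 + j63.6), |Γ_s| = 0.616

|Γ| ≈ 0.616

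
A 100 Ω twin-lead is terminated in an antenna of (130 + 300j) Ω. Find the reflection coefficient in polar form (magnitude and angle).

Γ = (Z_L − Z_0)/(Z_L + Z_0) = (30 + j300)/(230 + j300)
|Γ| = 301/378 = 0.798

Γ ≈ 0.798 ∠ 31.8°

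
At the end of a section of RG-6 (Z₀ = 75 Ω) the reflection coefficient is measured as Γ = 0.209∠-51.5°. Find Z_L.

Z_L = Z_0·(1 + Γ)/(1 − Γ) = 75·(1.13 − j0.164)/(0.87 + j0.164)

Z_L ≈ 91.5 − j31.3 Ω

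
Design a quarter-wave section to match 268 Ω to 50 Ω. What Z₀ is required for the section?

Z_qwt = √(Z_0·R_L) = √(50 × 268) = √13400

Z_qwt ≈ 116 Ω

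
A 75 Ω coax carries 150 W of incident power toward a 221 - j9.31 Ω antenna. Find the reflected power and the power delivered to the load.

P_reflected ≈ 36.6 W; P_delivered ≈ 113 W

|Γ| = |(146 − j9.31)/(296 − j9.31)| = 0.494
|Γ|² = 0.244
P_refl = |Γ|²·P_inc = 36.6 W, P_del = (1 − |Γ|²)·P_inc = 113 W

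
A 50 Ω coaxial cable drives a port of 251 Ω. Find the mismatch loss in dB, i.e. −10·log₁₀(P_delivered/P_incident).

mismatch loss ≈ 2.56 dB

Γ = (251 − 50)/(251 + 50) = 0.668
|Γ|² = 0.446, so P_del/P_inc = 1 − |Γ|² = 0.554
ML = −10·log₁₀(1 − |Γ|²)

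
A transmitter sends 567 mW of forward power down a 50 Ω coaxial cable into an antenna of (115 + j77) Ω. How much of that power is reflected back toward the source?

|Γ| = |(65 + j77)/(165 + j77)| = 0.553
|Γ|² = 0.306
P_refl = |Γ|²·P_inc = 174 mW, P_del = (1 − |Γ|²)·P_inc = 393 mW

P_reflected ≈ 174 mW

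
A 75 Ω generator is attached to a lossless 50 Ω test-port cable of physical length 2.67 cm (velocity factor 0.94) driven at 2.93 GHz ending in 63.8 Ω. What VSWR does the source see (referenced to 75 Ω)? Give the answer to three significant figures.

VSWR ≈ 1.9

λ = v/f = 0.94·c / 2.93 GHz = 0.0962 m
βl = 2π·l/λ = 2π × 0.277 = 99.9°
tan(βl) = -5.75
Z_in = Z_0·(Z_L + jZ_0·tanβl)/(Z_0 + jZ_L·tanβl) = 39.6 + j3.29 Ω
Γ_s = (Z_in − Z_s)/(Z_in + Z_s) = (-35.4 + j3.29)/(115 + j3.29), |Γ_s| = 0.31
VSWR = (1 + |Γ_s|)/(1 − |Γ_s|)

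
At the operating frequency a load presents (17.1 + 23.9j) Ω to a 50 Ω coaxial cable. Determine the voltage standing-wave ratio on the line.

Γ = (Z_L − Z_0)/(Z_L + Z_0) = (-32.9 + j23.9)/(67.1 + j23.9)
|Γ| = 40.7/71.2 = 0.571
VSWR = (1 + |Γ|)/(1 − |Γ|) = 1.57/0.429

VSWR ≈ 3.66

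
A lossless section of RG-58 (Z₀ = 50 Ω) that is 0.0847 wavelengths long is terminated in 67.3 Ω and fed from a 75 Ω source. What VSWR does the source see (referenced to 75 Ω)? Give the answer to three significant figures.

VSWR ≈ 1.45

βl = 2π × 0.0847 = 30.5°
tan(βl) = 0.589
Z_in = Z_0·(Z_L + jZ_0·tanβl)/(Z_0 + jZ_L·tanβl) = 55.7 − j14.7 Ω
Γ_s = (Z_in − Z_s)/(Z_in + Z_s) = (-19.3 − j14.7)/(131 − j14.7), |Γ_s| = 0.185
VSWR = (1 + |Γ_s|)/(1 − |Γ_s|)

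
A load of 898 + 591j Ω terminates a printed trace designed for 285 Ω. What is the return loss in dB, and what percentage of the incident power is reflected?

RL ≈ 3.82 dB; 41.5% of incident power reflected

Γ = (613 + j591)/(1183 + j591), |Γ| = 0.644
RL = −20·log₁₀(0.644) = 3.82 dB
P_refl/P_inc = |Γ|² = 0.415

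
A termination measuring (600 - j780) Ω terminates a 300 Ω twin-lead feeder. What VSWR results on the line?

Γ = (Z_L − Z_0)/(Z_L + Z_0) = (300 − j780)/(900 − j780)
|Γ| = 836/1190 = 0.702
VSWR = (1 + |Γ|)/(1 − |Γ|) = 1.7/0.298

VSWR ≈ 5.7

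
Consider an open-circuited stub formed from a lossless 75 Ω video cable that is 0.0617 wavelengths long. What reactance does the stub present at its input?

X_in ≈ -184 Ω (capacitive)

βl = 2π × 0.0617 = 22.2°
tan(βl) = 0.408
For an open-circuited stub, Z_in = −jZ_0·cot(βl) = −jZ_0/tan(βl)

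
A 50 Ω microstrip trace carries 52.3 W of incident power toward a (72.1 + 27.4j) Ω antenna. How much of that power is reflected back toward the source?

P_reflected ≈ 4.14 W

|Γ| = |(22.1 + j27.4)/(122.1 + j27.4)| = 0.281
|Γ|² = 0.0791
P_refl = |Γ|²·P_inc = 4.14 W, P_del = (1 − |Γ|²)·P_inc = 48.2 W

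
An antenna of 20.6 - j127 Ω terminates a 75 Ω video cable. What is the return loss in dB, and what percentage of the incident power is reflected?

Γ = (-54.4 − j127)/(95.6 − j127), |Γ| = 0.869
RL = −20·log₁₀(0.869) = 1.22 dB
P_refl/P_inc = |Γ|² = 0.755

RL ≈ 1.22 dB; 75.5% of incident power reflected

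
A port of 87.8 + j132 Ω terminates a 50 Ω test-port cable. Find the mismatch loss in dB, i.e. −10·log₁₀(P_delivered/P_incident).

Γ = (37.8 + j132)/(137.8 + j132), |Γ| = 0.72
|Γ|² = 0.518, so P_del/P_inc = 1 − |Γ|² = 0.482
ML = −10·log₁₀(1 − |Γ|²)

mismatch loss ≈ 3.17 dB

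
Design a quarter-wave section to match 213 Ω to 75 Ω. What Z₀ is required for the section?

Z_qwt ≈ 126 Ω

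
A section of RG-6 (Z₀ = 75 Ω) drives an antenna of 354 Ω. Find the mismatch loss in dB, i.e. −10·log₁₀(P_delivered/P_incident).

mismatch loss ≈ 2.39 dB

Γ = (354 − 75)/(354 + 75) = 0.65
|Γ|² = 0.423, so P_del/P_inc = 1 − |Γ|² = 0.577
ML = −10·log₁₀(1 − |Γ|²)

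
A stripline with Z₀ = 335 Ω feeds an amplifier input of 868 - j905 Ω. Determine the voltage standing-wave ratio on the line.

Γ = (Z_L − Z_0)/(Z_L + Z_0) = (533 − j905)/(1203 − j905)
|Γ| = 1050/1510 = 0.698
VSWR = (1 + |Γ|)/(1 − |Γ|) = 1.7/0.302

VSWR ≈ 5.62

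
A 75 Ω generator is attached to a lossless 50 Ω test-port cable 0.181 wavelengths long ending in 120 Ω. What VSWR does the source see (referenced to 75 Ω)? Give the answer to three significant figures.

βl = 2π × 0.181 = 65.2°
tan(βl) = 2.16
Z_in = Z_0·(Z_L + jZ_0·tanβl)/(Z_0 + jZ_L·tanβl) = 24.4 − j18.4 Ω
Γ_s = (Z_in − Z_s)/(Z_in + Z_s) = (-50.6 − j18.4)/(99.4 − j18.4), |Γ_s| = 0.533
VSWR = (1 + |Γ_s|)/(1 − |Γ_s|)

VSWR ≈ 3.28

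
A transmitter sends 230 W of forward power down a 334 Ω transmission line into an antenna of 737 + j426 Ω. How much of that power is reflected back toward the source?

P_reflected ≈ 59.5 W

|Γ| = |(403 + j426)/(1071 + j426)| = 0.509
|Γ|² = 0.259
P_refl = |Γ|²·P_inc = 59.5 W, P_del = (1 − |Γ|²)·P_inc = 170 W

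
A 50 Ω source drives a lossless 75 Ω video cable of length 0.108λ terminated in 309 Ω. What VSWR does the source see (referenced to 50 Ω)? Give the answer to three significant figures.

VSWR ≈ 4.86

βl = 2π × 0.108 = 38.9°
tan(βl) = 0.806
Z_in = Z_0·(Z_L + jZ_0·tanβl)/(Z_0 + jZ_L·tanβl) = 42.4 − j80.3 Ω
Γ_s = (Z_in − Z_s)/(Z_in + Z_s) = (-7.64 − j80.3)/(92.4 − j80.3), |Γ_s| = 0.659
VSWR = (1 + |Γ_s|)/(1 − |Γ_s|)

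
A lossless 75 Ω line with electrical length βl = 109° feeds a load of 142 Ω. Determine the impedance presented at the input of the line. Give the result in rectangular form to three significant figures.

tan(βl) = tan(109°) = -2.9
Z_in = Z_0·(Z_L + jZ_0·tanβl)/(Z_0 + jZ_L·tanβl)
     = 75·(142 − j218)/(75 − j412)

Z_in ≈ 42.9 + j18 Ω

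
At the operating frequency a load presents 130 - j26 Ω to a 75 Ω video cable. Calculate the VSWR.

VSWR ≈ 1.83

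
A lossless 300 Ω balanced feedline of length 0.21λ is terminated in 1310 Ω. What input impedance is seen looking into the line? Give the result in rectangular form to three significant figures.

Z_in ≈ 73 − j72.7 Ω

βl = 2π × 0.21 = 75.6°
tan(βl) = tan(75.6°) = 3.89
Z_in = Z_0·(Z_L + jZ_0·tanβl)/(Z_0 + jZ_L·tanβl)
     = 300·(1310 + j1170)/(300 + j5100)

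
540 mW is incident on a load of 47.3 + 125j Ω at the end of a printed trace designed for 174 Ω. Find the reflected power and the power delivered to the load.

P_reflected ≈ 265 mW; P_delivered ≈ 275 mW

|Γ| = |(-126.7 + j125)/(221.3 + j125)| = 0.7
|Γ|² = 0.49
P_refl = |Γ|²·P_inc = 265 mW, P_del = (1 − |Γ|²)·P_inc = 275 mW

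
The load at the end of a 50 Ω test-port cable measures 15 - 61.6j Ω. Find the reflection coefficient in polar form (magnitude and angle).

Γ = (Z_L − Z_0)/(Z_L + Z_0) = (-35 − j61.6)/(65 − j61.6)
|Γ| = 70.8/89.6 = 0.791

Γ ≈ 0.791 ∠ -76.1°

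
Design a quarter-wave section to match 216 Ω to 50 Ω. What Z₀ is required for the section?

Z_qwt = √(Z_0·R_L) = √(50 × 216) = √10800

Z_qwt ≈ 104 Ω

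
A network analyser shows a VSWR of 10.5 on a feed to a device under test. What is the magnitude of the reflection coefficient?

|Γ| ≈ 0.826

|Γ| = (S − 1)/(S + 1) = (10.5 − 1)/(10.5 + 1) = 9.5/11.5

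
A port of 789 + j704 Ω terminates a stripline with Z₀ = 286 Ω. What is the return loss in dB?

RL ≈ 3.44 dB

Γ = (503 + j704)/(1075 + j704), |Γ| = 0.673
RL = −20·log₁₀|Γ| = −20·log₁₀(0.673)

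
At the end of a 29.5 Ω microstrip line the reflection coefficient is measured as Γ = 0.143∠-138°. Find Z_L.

Z_L ≈ 23.4 − j4.58 Ω

Z_L = Z_0·(1 + Γ)/(1 − Γ) = 29.5·(0.894 − j0.0957)/(1.11 + j0.0957)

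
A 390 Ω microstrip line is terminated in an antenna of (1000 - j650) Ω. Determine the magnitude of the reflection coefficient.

|Γ| ≈ 0.581

Γ = (Z_L − Z_0)/(Z_L + Z_0) = (610 − j650)/(1390 − j650)
|Γ| = 891/1530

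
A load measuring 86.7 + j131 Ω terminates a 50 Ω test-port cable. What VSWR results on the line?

VSWR ≈ 6.11

Γ = (Z_L − Z_0)/(Z_L + Z_0) = (36.7 + j131)/(136.7 + j131)
|Γ| = 136/189 = 0.719
VSWR = (1 + |Γ|)/(1 − |Γ|) = 1.72/0.281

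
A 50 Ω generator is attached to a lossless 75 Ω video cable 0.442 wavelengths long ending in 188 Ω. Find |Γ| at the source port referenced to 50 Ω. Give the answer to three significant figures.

βl = 2π × 0.442 = 159°
tan(βl) = -0.381
Z_in = Z_0·(Z_L + jZ_0·tanβl)/(Z_0 + jZ_L·tanβl) = 112 + j79 Ω
Γ_s = (Z_in − Z_s)/(Z_in + Z_s) = (62.5 + j79)/(162 + j79), |Γ_s| = 0.557

|Γ| ≈ 0.557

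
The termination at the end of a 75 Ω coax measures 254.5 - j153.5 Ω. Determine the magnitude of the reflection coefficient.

|Γ| ≈ 0.65

Γ = (Z_L − Z_0)/(Z_L + Z_0) = (179.5 − j153.5)/(329.5 − j153.5)
|Γ| = 236/364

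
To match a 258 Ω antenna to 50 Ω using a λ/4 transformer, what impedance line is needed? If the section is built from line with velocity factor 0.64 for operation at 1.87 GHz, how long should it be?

Z_qwt = √(Z_0·R_L) = √(50 × 258) = √12900
λ = 0.64·c/f = 0.103 m, so l = λ/4 = 0.0257 m

Z_qwt ≈ 114 Ω; length ≈ 2.57 cm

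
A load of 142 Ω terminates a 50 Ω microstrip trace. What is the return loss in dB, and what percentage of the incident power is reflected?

Γ = (142 − 50)/(142 + 50) = 0.479
RL = −20·log₁₀(0.479) = 6.39 dB
P_refl/P_inc = |Γ|² = 0.23

RL ≈ 6.39 dB; 23% of incident power reflected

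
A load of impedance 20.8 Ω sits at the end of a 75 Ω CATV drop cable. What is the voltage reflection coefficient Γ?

Γ = (Z_L − Z_0)/(Z_L + Z_0) = (20.8 − 75)/(20.8 + 75) = -54.2/95.8

Γ = -0.566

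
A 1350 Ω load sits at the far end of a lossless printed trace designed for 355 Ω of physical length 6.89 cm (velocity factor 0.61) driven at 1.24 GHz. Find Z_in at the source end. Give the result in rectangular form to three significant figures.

Z_in ≈ 857 + j614 Ω

λ = v/f = 0.61·c / 1.24 GHz = 0.148 m
βl = 2π·l/λ = 2π × 0.467 = 168°
tan(βl) = tan(168°) = -0.211
Z_in = Z_0·(Z_L + jZ_0·tanβl)/(Z_0 + jZ_L·tanβl)
     = 355·(1350 − j75)/(355 − j285)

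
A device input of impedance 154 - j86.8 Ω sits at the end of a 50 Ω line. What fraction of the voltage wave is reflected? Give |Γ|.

Γ = (Z_L − Z_0)/(Z_L + Z_0) = (104 − j86.8)/(204 − j86.8)
|Γ| = 135/222

|Γ| ≈ 0.611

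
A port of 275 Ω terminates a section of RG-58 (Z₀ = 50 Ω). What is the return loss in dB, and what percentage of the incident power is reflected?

Γ = (275 − 50)/(275 + 50) = 0.692
RL = −20·log₁₀(0.692) = 3.19 dB
P_refl/P_inc = |Γ|² = 0.479

RL ≈ 3.19 dB; 47.9% of incident power reflected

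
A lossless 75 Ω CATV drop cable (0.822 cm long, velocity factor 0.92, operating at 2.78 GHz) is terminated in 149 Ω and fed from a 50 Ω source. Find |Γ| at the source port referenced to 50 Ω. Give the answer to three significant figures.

λ = v/f = 0.92·c / 2.78 GHz = 0.0993 m
βl = 2π·l/λ = 2π × 0.0828 = 29.8°
tan(βl) = 0.573
Z_in = Z_0·(Z_L + jZ_0·tanβl)/(Z_0 + jZ_L·tanβl) = 86.2 − j55.2 Ω
Γ_s = (Z_in − Z_s)/(Z_in + Z_s) = (36.2 − j55.2)/(136 − j55.2), |Γ_s| = 0.449

|Γ| ≈ 0.449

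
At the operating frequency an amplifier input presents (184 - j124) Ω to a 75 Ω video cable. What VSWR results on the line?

VSWR ≈ 3.71

Γ = (Z_L − Z_0)/(Z_L + Z_0) = (109 − j124)/(259 − j124)
|Γ| = 165/287 = 0.575
VSWR = (1 + |Γ|)/(1 − |Γ|) = 1.57/0.425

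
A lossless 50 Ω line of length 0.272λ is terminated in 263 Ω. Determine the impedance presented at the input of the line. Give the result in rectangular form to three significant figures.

βl = 2π × 0.272 = 97.9°
tan(βl) = tan(97.9°) = -7.19
Z_in = Z_0·(Z_L + jZ_0·tanβl)/(Z_0 + jZ_L·tanβl)
     = 50·(263 − j359)/(50 − j1890)

Z_in ≈ 9.68 + j6.7 Ω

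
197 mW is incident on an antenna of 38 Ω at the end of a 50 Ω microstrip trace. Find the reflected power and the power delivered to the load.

P_reflected ≈ 3.66 mW; P_delivered ≈ 193 mW

Γ = (38 − 50)/(38 + 50) = -0.136
|Γ|² = 0.0186
P_refl = |Γ|²·P_inc = 3.66 mW, P_del = (1 − |Γ|²)·P_inc = 193 mW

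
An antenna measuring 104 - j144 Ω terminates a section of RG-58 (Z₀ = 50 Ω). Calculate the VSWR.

Γ = (Z_L − Z_0)/(Z_L + Z_0) = (54 − j144)/(154 − j144)
|Γ| = 154/211 = 0.729
VSWR = (1 + |Γ|)/(1 − |Γ|) = 1.73/0.271

VSWR ≈ 6.39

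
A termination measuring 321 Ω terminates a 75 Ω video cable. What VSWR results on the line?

For a purely resistive load, VSWR = R_L/Z_0 or Z_0/R_L (whichever > 1) = 321/75

VSWR ≈ 4.28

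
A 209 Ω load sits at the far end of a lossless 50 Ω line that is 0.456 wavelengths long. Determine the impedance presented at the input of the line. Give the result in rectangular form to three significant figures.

βl = 2π × 0.456 = 164°
tan(βl) = tan(164°) = -0.284
Z_in = Z_0·(Z_L + jZ_0·tanβl)/(Z_0 + jZ_L·tanβl)
     = 50·(209 − j14.2)/(50 − j59.3)

Z_in ≈ 93.8 + j97.1 Ω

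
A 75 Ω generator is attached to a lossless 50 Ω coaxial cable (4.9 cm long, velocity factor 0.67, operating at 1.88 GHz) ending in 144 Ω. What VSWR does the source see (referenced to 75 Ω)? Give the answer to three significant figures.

λ = v/f = 0.67·c / 1.88 GHz = 0.107 m
βl = 2π·l/λ = 2π × 0.458 = 165°
tan(βl) = -0.268
Z_in = Z_0·(Z_L + jZ_0·tanβl)/(Z_0 + jZ_L·tanβl) = 96.7 + j61.3 Ω
Γ_s = (Z_in − Z_s)/(Z_in + Z_s) = (21.7 + j61.3)/(172 + j61.3), |Γ_s| = 0.356
VSWR = (1 + |Γ_s|)/(1 − |Γ_s|)

VSWR ≈ 2.11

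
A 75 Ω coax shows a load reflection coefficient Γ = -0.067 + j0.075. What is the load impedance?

Z_L = Z_0·(1 + Γ)/(1 − Γ) = 75·(0.933 + j0.075)/(1.07 − j0.075)

Z_L ≈ 64.9 + j9.83 Ω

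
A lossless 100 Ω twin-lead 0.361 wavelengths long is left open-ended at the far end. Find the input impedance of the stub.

Z_in ≈ +j83.8 Ω

βl = 2π × 0.361 = 130°
tan(βl) = -1.19
For an open-ended stub, Z_in = −jZ_0·cot(βl) = −jZ_0/tan(βl)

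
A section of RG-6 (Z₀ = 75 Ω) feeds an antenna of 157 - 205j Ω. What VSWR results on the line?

Γ = (Z_L − Z_0)/(Z_L + Z_0) = (82 − j205)/(232 − j205)
|Γ| = 221/310 = 0.713
VSWR = (1 + |Γ|)/(1 − |Γ|) = 1.71/0.287

VSWR ≈ 5.97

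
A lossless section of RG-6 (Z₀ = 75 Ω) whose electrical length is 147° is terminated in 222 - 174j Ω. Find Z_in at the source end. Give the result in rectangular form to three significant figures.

Z_in ≈ 79.9 + j137 Ω

tan(βl) = tan(147°) = -0.649
Z_in = Z_0·(Z_L + jZ_0·tanβl)/(Z_0 + jZ_L·tanβl)
     = 75·(222 − j223)/(-38 − j144)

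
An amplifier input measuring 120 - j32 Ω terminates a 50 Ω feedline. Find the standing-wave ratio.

VSWR ≈ 2.6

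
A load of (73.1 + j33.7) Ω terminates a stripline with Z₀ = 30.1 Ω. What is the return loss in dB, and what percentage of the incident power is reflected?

Γ = (43 + j33.7)/(103.2 + j33.7), |Γ| = 0.503
RL = −20·log₁₀(0.503) = 5.96 dB
P_refl/P_inc = |Γ|² = 0.253

RL ≈ 5.96 dB; 25.3% of incident power reflected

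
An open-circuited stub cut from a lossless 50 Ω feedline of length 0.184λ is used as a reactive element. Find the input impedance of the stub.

Z_in ≈ −j22 Ω

βl = 2π × 0.184 = 66.2°
tan(βl) = 2.27
For an open-circuited stub, Z_in = −jZ_0·cot(βl) = −jZ_0/tan(βl)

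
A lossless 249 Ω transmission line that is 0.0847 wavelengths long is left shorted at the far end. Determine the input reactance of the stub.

βl = 2π × 0.0847 = 30.5°
tan(βl) = 0.589
For a shorted stub, Z_in = jZ_0·tan(βl)

X_in ≈ 147 Ω (inductive)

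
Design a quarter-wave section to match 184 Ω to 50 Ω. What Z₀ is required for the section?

Z_qwt ≈ 95.9 Ω

Z_qwt = √(Z_0·R_L) = √(50 × 184) = √9200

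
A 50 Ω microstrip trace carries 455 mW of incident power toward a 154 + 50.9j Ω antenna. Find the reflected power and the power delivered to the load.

P_reflected ≈ 138 mW; P_delivered ≈ 317 mW

|Γ| = |(104 + j50.9)/(204 + j50.9)| = 0.551
|Γ|² = 0.303
P_refl = |Γ|²·P_inc = 138 mW, P_del = (1 − |Γ|²)·P_inc = 317 mW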